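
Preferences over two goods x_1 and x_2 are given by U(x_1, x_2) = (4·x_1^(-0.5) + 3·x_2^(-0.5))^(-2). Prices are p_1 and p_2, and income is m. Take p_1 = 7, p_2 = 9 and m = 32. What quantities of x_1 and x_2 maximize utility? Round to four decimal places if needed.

MRS = MU_x_1/MU_x_2 = (4/3)·(x_2/x_1)^(1.5). Set equal to p_1/p_2.
Hence x_2/x_1 = ((3/4)·p_1/p_2)^(1/(1.5)), i.e. raised to the 2/3 power.
Substitute x_2 = (x_2/x_1)·x_1 into the budget: x_1* = m/(p_1 + p_2·(x_2/x_1)).
Numerically x_2/x_1 = 0.698143, so x_1* = 32/(7 + 9·0.698143) = 2.409 and x_2* = 0.698143·2.409 = 1.6819.

x_1* = 2.409, x_2* = 1.6819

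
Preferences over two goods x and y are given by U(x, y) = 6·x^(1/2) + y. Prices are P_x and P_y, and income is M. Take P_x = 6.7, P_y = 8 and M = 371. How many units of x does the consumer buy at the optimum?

Set MRS = P_x/P_y: 3·x^(−1/2) = P_x/P_y.
Thus x* = (3·P_y/P_x)² — independent of M — with the rest of income spent on y.
Plugging in: x* = (3·8/6.7)² = 12.8314.

x* = 12.8314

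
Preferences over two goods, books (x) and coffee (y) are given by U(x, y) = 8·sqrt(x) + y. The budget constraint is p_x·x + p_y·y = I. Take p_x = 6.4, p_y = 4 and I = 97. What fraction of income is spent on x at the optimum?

Utility is quasi-linear in y; the FOC for x is 4/√x = p_x/p_y.
Solve: √x = 4·p_y/p_x, so x*(p_x,p_y) = (4·p_y/p_x)², and y* = (I − p_x·x*)/p_y.
Plugging in: x* = (4·4/6.4)² = 6.25, y* = 14.25.
Expenditure on x: 6.4·6.25 = 40; share = 0.4124.

share on x = 0.4124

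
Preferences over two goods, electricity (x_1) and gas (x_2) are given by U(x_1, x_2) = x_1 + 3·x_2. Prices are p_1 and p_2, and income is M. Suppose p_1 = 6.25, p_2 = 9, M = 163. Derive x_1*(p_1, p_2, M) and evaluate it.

x_1* = 0

x_2 gives more utility per dollar, so spend all income on x_2: x_2* = M/p_2, x_1* = 0.
Numerically: x_1* = 0, x_2* = 18.1111.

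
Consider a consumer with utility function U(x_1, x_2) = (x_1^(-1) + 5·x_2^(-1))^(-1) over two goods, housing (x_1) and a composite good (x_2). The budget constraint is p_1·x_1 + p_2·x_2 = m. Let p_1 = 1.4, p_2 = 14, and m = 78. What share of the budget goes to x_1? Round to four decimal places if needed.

MRS = MU_x_1/MU_x_2 = (1/5)·(x_2/x_1)^(2). Set equal to p_1/p_2.
Solve for the ratio: x_2/x_1 = [5·p_1/p_2]^(0.5).
With the ratio pinned down, the budget gives x_1* = m/(p_1 + p_2·(x_2/x_1)) and x_2* = (x_2/x_1)·x_1*.
Numerically x_2/x_1 = 0.707107, so x_1* = 78/(1.4 + 14·0.707107) = 6.903 and x_2* = 0.707107·6.903 = 4.8811.
Expenditure on x_1: 1.4·6.903 = 9.6641; share = 0.1239.

share on x_1 = 0.1239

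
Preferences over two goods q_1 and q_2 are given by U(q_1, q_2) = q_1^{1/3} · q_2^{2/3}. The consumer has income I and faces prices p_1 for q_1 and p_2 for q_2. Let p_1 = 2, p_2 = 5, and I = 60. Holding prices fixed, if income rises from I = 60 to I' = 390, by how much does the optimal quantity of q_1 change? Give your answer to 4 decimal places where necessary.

Demand: q_1*(p_1,p_2,I) = 1/3·I/p_1 and q_2* = 2/3·I/p_2.
At p_1=2, p_2=5, I=60: q_1* = 1/3·60/2 = 10.
At I' = 390: q_1* = 65. Change: 65 − 10 = 55.

Δq_1* = 55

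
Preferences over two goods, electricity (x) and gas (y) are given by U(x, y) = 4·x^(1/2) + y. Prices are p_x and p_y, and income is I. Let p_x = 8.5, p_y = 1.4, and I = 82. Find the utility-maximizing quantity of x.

Utility is quasi-linear in y; the FOC for x is 2/√x = p_x/p_y.
Solve: √x = 2·p_y/p_x, so x*(p_x,p_y) = (2·p_y/p_x)², and y* = (I − p_x·x*)/p_y.
Plugging in: x* = (2·1.4/8.5)² = 0.1085.

x* = 0.1085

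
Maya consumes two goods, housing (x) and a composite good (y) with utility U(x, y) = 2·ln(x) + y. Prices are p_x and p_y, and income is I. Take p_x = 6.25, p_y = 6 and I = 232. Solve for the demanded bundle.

x* = 1.92, y* = 36.6667

MU_x = 2/x, MU_y = 1. Tangency: 2/x = p_x/p_y.
So x*(p_x,p_y) = 2·p_y/p_x, independent of income; and y* = (I − 2·p_y)/p_y.
At the given prices: x* = 2·6/6.25 = 1.92, and y* = 36.6667.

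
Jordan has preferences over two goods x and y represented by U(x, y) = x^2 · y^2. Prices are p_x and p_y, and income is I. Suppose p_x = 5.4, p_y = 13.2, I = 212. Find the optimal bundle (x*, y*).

x* = 19.6296, y* = 8.0303

MU_x/MU_y = (2·y)/(2·x); tangency sets this equal to p_x/p_y.
So 2·p_y·y = 2·p_x·x; combined with the budget, a share 0.5 of income goes to x.
Demand: x*(p_x,p_y,I) = 0.5·I/p_x and y* = 0.5·I/p_y.
At p_x=5.4, p_y=13.2, I=212: x* = 0.5·212/5.4 = 19.6296, y* = 8.0303.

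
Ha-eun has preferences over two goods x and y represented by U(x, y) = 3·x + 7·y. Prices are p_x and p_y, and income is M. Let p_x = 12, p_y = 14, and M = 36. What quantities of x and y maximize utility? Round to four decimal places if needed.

x* = 0, y* = 2.5714

Perfect substitutes: compare marginal utility per dollar. 3/p_x vs 7/p_y → 0.25 vs 0.5.
y gives more utility per dollar, so spend all income on y: y* = M/p_y, x* = 0.
Numerically: x* = 0, y* = 2.5714.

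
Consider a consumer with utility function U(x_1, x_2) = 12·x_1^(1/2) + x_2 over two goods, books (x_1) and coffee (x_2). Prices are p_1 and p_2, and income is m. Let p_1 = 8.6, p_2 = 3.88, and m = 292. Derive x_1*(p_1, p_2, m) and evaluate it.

Utility is quasi-linear in x_2; the FOC for x_1 is 6/√x_1 = p_1/p_2.
Thus x_1* = (6·p_2/p_1)² — independent of m — with the rest of income spent on x_2.
Plugging in: x_1* = (6·3.88/8.6)² = 7.3277.

x_1* = 7.3277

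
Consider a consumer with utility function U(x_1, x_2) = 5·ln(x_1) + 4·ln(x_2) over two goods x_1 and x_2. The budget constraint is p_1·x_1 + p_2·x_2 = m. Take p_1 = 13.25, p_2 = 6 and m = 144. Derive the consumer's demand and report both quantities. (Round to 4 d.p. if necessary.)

The MRS is (5/4)·x_2/x_1. Set MRS = p_1/p_2.
Rearranging, p_2·x_2 = (4/5)·p_1·x_1. Substituting into the budget gives p_1·x_1·(1 + (4/5)) = m.
Demand: x_1*(p_1,p_2,m) = 5/9·m/p_1 and x_2* = 4/9·m/p_2.
At p_1=13.25, p_2=6, m=144: x_1* = 5/9·144/13.25 = 6.0377, x_2* = 10.6667.

x_1* = 6.0377, x_2* = 10.6667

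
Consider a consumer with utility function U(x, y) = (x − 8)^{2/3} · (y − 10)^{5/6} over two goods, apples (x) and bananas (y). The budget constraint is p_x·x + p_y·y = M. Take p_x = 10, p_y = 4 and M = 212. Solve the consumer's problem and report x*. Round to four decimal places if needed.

This is Cobb-Douglas in (x−8, y−10): tangency gives 2/3·p_y·(y−10) = 5/6·p_x·(x−8).
After buying the subsistence bundle (8, 10), a share 4/9 of the remaining income goes to x: x* = 8 + 4/9·(M − 8p_x − 10p_y)/p_x.
Discretionary income = 212 − 8·10 − 10·4 = 92; x* = 8 + 4/9·92/10 = 12.0889.

x* = 12.0889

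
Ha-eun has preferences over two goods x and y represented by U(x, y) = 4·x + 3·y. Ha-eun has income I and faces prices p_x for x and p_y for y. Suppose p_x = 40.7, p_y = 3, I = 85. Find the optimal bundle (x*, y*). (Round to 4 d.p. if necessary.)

Perfect substitutes: compare marginal utility per dollar. 4/p_x vs 3/p_y → 0.0983 vs 1.
y gives more utility per dollar, so spend all income on y: y* = I/p_y, x* = 0.
Numerically: x* = 0, y* = 28.3333.

x* = 0, y* = 28.3333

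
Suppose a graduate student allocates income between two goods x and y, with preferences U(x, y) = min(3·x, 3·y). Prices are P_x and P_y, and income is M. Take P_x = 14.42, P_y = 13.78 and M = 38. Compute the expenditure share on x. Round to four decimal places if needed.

share on x = 0.5113

Leontief preferences: the optimum is at the kink where x/3 = y/3, i.e. y = x.
Budget: P_x·x + P_y·x = M, so (3·P_x + 3·P_y)·x = 3·M.
Demand: x*(P_x,P_y,M) = 3·M/(3·P_x + 3·P_y), y* = 3·M/(3·P_x + 3·P_y).
Here 3·14.42 + 3·13.78 = 84.6, giving x* = 1.3475 and y* = 1.3475.
Expenditure on x: 14.42·1.3475 = 19.4312; share = 0.5113.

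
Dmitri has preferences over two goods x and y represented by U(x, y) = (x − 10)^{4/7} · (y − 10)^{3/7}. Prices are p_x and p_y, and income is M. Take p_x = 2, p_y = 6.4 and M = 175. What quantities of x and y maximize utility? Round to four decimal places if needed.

x* = 36, y* = 16.0938

This is Cobb-Douglas in (x−10, y−10): tangency gives 4/7·p_y·(y−10) = 3/7·p_x·(x−10).
Substituting into the budget: x* = 10 + 4/7·(M − 10·p_x − 10·p_y)/p_x, and y* = 10 + 3/7·(…)/p_y.
Discretionary income = 175 − 10·2 − 10·6.4 = 91; x* = 10 + 4/7·91/2 = 36; y* = 10 + 3/7·91/6.4 = 16.0938.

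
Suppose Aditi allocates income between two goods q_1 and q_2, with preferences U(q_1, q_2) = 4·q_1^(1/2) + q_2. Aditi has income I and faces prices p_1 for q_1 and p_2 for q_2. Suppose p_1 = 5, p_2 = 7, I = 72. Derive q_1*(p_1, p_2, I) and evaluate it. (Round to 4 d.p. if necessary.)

q_1* = 7.84

MU_q_1 = 2/√q_1, MU_q_2 = 1. Tangency: 2/√q_1 = p_1/p_2.
Solve: √q_1 = 2·p_2/p_1, so q_1*(p_1,p_2) = (2·p_2/p_1)², and q_2* = (I − p_1·q_1*)/p_2.
Plugging in: q_1* = (2·7/5)² = 7.84.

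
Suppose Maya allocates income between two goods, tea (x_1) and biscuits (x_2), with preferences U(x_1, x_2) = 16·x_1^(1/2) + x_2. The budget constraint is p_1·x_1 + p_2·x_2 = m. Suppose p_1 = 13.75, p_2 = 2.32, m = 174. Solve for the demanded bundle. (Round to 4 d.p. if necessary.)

x_1* = 1.822, x_2* = 64.2015

Plugging in: x_1* = (8·2.32/13.75)² = 1.822, x_2* = 64.2015.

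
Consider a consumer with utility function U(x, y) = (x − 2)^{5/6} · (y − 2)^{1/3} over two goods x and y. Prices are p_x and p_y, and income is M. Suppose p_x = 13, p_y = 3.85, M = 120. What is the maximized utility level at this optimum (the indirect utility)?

After buying the subsistence bundle (2, 2), a share 5/7 of the remaining income goes to x: x* = 2 + 5/7·(M − 2p_x − 2p_y)/p_x.
Discretionary income = 120 − 2·13 − 2·3.85 = 86.3; x* = 2 + 5/7·86.3/13 = 6.7418; y* = 2 + 2/7·86.3/3.85 = 8.4045.
Utility at the optimum: U(6.7418, 8.4045) = 6.7938.

V = 6.7938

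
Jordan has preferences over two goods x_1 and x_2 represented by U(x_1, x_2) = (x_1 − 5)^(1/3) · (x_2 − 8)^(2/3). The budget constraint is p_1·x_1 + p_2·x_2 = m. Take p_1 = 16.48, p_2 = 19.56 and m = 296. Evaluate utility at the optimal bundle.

V = 1.636

This is Cobb-Douglas in (x_1−5, x_2−8): tangency gives 1/3·p_2·(x_2−8) = 2/3·p_1·(x_1−5).
Substituting into the budget: x_1* = 5 + 1/3·(m − 5·p_1 − 8·p_2)/p_1, and x_2* = 8 + 2/3·(…)/p_2.
Discretionary income = 296 − 5·16.48 − 8·19.56 = 57.12; x_1* = 5 + 1/3·57.12/16.48 = 6.1553; x_2* = 8 + 2/3·57.12/19.56 = 9.9468.
Utility at the optimum: U(6.1553, 9.9468) = 1.636.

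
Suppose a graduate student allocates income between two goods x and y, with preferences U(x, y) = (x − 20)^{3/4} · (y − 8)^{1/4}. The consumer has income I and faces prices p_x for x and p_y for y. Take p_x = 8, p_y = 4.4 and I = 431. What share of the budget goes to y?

Substituting into the budget: x* = 20 + 0.75·(I − 20·p_x − 8·p_y)/p_x, and y* = 8 + 0.25·(…)/p_y.
Discretionary income = 431 − 20·8 − 8·4.4 = 235.8; x* = 20 + 0.75·235.8/8 = 42.1063; y* = 8 + 0.25·235.8/4.4 = 21.3977.
Expenditure on y: 4.4·21.3977 = 94.15; share = 0.2184.

share on y = 0.2184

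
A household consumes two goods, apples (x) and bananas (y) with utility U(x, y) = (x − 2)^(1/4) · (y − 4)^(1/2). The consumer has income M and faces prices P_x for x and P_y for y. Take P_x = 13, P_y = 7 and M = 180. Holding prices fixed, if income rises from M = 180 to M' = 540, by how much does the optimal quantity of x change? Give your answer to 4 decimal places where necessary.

Δx* = 9.2308

MRS = (1/2)·(y−4)/(x−2). Tangency with P_x/P_y gives y−4 = 2·(P_x/P_y)·(x−2).
After buying the subsistence bundle (2, 4), a share 1/3 of the remaining income goes to x: x* = 2 + 1/3·(M − 2P_x − 4P_y)/P_x.
Discretionary income = 180 − 2·13 − 4·7 = 126; x* = 2 + 1/3·126/13 = 5.2308.
At M' = 540: x* = 14.4615. Change: 14.4615 − 5.2308 = 9.2308.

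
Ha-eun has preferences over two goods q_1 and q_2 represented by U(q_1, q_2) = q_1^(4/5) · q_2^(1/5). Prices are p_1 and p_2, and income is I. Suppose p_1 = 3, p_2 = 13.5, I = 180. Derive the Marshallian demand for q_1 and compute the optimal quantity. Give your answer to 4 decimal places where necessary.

The MRS is 4·q_2/q_1. Set MRS = p_1/p_2.
Rearranging, p_2·q_2 = (1/4)·p_1·q_1. Substituting into the budget gives p_1·q_1·(1 + (1/4)) = I.
Demand: q_1*(p_1,p_2,I) = 0.8·I/p_1 and q_2* = 0.2·I/p_2.
At p_1=3, p_2=13.5, I=180: q_1* = 0.8·180/3 = 48.

q_1* = 48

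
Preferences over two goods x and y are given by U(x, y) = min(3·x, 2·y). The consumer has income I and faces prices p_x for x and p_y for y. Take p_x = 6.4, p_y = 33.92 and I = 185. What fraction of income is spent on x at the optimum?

share on x = 0.1117

With perfect complements, no substitution: consume in ratio x:y = 2:3.
Budget: p_x·x + p_y·(3/2)·x = I, so (2·p_x + 3·p_y)·x = 2·I.
Demand: x*(p_x,p_y,I) = 2·I/(2·p_x + 3·p_y), y* = 3·I/(2·p_x + 3·p_y).
Here 2·6.4 + 3·33.92 = 114.56, giving x* = 3.2297 and y* = 4.8446.
Expenditure on x: 6.4·3.2297 = 20.6704; share = 0.1117.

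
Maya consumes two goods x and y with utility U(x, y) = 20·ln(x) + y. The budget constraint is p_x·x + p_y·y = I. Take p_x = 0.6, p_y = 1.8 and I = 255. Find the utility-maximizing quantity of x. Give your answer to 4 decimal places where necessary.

At the given prices: x* = 20·1.8/0.6 = 60.

x* = 60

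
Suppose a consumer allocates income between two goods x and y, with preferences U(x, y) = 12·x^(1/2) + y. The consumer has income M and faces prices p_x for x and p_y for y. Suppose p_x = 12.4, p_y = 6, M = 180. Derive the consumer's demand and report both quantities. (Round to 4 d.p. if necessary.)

x* = 8.4287, y* = 12.5806

MU_x = 6/√x, MU_y = 1. Tangency: 6/√x = p_x/p_y.
Thus x* = (6·p_y/p_x)² — independent of M — with the rest of income spent on y.
Plugging in: x* = (6·6/12.4)² = 8.4287, y* = 12.5806.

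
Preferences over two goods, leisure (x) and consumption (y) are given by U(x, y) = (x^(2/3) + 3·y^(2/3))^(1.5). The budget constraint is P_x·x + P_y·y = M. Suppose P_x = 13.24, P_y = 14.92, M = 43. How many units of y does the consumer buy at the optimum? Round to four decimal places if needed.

y* = 2.7526

MU_x ∝ x^(-1/3), MU_y ∝ 3·y^(-1/3), so MRS = (1/3)·(y/x)^(1/3) = P_x/P_y.
Solve for the ratio: y/x = [3·P_x/P_y]^(3).
With the ratio pinned down, the budget gives x* = M/(P_x + P_y·(y/x)) and y* = (y/x)·x*.
Numerically y/x = 18.867799, so x* = 43/(13.24 + 14.92·18.867799) = 0.1459 and y* = 18.867799·0.1459 = 2.7526.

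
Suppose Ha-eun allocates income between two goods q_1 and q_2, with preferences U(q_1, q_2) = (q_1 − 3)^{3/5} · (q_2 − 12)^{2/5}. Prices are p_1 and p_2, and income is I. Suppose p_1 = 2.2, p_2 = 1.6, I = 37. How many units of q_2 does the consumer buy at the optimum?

This is Cobb-Douglas in (q_1−3, q_2−12): tangency gives 0.6·p_2·(q_2−12) = 0.4·p_1·(q_1−3).
Substituting into the budget: q_1* = 3 + 0.6·(I − 3·p_1 − 12·p_2)/p_1, and q_2* = 12 + 0.4·(…)/p_2.
Discretionary income = 37 − 3·2.2 − 12·1.6 = 11.2; q_2* = 12 + 0.4·11.2/1.6 = 14.8.

q_2* = 14.8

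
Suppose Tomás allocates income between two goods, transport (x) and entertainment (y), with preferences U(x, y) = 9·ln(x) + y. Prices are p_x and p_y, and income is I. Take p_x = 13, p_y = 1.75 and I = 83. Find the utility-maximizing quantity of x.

MU_x = 9/x, MU_y = 1. Tangency: 9/x = p_x/p_y.
So x*(p_x,p_y) = 9·p_y/p_x, independent of income; and y* = (I − 9·p_y)/p_y.
At the given prices: x* = 9·1.75/13 = 1.2115.

x* = 1.2115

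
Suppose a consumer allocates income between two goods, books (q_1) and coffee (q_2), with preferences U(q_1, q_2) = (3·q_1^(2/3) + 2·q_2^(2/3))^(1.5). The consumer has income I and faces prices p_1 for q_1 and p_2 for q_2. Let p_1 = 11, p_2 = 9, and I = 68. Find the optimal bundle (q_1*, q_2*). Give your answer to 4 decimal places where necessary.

q_1* = 4.2851, q_2* = 2.3182

Substitute q_2 = (q_2/q_1)·q_1 into the budget: q_1* = I/(p_1 + p_2·(q_2/q_1)).
Numerically q_2/q_1 = 0.540974, so q_1* = 68/(11 + 9·0.540974) = 4.2851 and q_2* = 0.540974·4.2851 = 2.3182.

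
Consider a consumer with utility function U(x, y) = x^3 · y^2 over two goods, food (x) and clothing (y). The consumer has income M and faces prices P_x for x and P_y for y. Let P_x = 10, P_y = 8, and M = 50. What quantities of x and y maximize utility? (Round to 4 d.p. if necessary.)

x* = 3, y* = 2.5

Demand: x*(P_x,P_y,M) = 0.6·M/P_x and y* = 0.4·M/P_y.
At P_x=10, P_y=8, M=50: x* = 0.6·50/10 = 3, y* = 2.5.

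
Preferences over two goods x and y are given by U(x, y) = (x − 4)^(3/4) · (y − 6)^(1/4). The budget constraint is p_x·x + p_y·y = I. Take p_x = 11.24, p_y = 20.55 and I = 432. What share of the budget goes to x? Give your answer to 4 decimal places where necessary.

share on x = 0.562

MRS = 3·(y−6)/(x−4). Tangency with p_x/p_y gives y−6 = (1/3)·(p_x/p_y)·(x−4).
After buying the subsistence bundle (4, 6), a share 0.75 of the remaining income goes to x: x* = 4 + 0.75·(I − 4p_x − 6p_y)/p_x.
Discretionary income = 432 − 4·11.24 − 6·20.55 = 263.74; x* = 4 + 0.75·263.74/11.24 = 21.5983; y* = 6 + 0.25·263.74/20.55 = 9.2085.
Expenditure on x: 11.24·21.5983 = 242.765; share = 0.562.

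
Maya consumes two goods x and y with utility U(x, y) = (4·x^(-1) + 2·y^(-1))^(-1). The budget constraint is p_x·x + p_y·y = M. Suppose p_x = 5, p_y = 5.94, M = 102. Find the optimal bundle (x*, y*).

x* = 11.5208, y* = 7.4741

MRS = MU_x/MU_y = 2·(y/x)^(2). Set equal to p_x/p_y.
Solve for the ratio: y/x = [(1/2)·p_x/p_y]^(0.5).
Substitute y = (y/x)·x into the budget: x* = M/(p_x + p_y·(y/x)).
Numerically y/x = 0.648749, so x* = 102/(5 + 5.94·0.648749) = 11.5208 and y* = 0.648749·11.5208 = 7.4741.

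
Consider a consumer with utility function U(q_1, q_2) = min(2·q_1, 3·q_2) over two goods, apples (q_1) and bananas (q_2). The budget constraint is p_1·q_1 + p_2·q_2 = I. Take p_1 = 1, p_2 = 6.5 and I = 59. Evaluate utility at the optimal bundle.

V = 22.125

With perfect complements, no substitution: consume in ratio q_1:q_2 = 3:2.
Budget: p_1·q_1 + p_2·(2/3)·q_1 = I, so (3·p_1 + 2·p_2)·q_1 = 3·I.
Demand: q_1*(p_1,p_2,I) = 3·I/(3·p_1 + 2·p_2), q_2* = 2·I/(3·p_1 + 2·p_2).
Here 3·1 + 2·6.5 = 16, giving q_1* = 11.0625 and q_2* = 7.375.
Utility at the optimum: U(11.0625, 7.375) = 22.125.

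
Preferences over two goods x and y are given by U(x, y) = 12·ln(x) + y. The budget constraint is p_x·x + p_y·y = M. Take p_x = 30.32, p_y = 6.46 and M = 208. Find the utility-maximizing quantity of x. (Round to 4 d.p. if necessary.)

Set MRS = p_x/p_y: (12/x)/1 = p_x/p_y.
So x*(p_x,p_y) = 12·p_y/p_x, independent of income; and y* = (M − 12·p_y)/p_y.
At the given prices: x* = 12·6.46/30.32 = 2.5567.

x* = 2.5567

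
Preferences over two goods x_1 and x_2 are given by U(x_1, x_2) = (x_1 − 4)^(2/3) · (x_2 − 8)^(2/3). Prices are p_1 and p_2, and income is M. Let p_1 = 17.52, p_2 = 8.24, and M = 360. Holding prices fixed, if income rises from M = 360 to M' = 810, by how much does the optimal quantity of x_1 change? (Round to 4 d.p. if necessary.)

Δx_1* = 12.8425

Substituting into the budget: x_1* = 4 + 0.5·(M − 4·p_1 − 8·p_2)/p_1, and x_2* = 8 + 0.5·(…)/p_2.
Discretionary income = 360 − 4·17.52 − 8·8.24 = 224; x_1* = 4 + 0.5·224/17.52 = 10.3927.
At M' = 810: x_1* = 23.2352. Change: 23.2352 − 10.3927 = 12.8425.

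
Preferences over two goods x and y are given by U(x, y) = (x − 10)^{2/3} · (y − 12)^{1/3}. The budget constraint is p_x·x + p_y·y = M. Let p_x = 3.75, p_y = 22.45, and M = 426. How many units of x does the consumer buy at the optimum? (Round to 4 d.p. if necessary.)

x* = 31.1733

This is Cobb-Douglas in (x−10, y−12): tangency gives 2/3·p_y·(y−12) = 1/3·p_x·(x−10).
After buying the subsistence bundle (10, 12), a share 2/3 of the remaining income goes to x: x* = 10 + 2/3·(M − 10p_x − 12p_y)/p_x.
Discretionary income = 426 − 10·3.75 − 12·22.45 = 119.1; x* = 10 + 2/3·119.1/3.75 = 31.1733.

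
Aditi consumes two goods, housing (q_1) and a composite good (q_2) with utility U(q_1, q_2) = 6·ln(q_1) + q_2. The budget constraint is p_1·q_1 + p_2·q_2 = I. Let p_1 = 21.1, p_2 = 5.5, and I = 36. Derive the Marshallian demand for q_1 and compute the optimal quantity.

MU_q_1 = 6/q_1, MU_q_2 = 1. Tangency: 6/q_1 = p_1/p_2.
So q_1*(p_1,p_2) = 6·p_2/p_1, independent of income; and q_2* = (I − 6·p_2)/p_2.
At the given prices: q_1* = 6·5.5/21.1 = 1.564.

q_1* = 1.564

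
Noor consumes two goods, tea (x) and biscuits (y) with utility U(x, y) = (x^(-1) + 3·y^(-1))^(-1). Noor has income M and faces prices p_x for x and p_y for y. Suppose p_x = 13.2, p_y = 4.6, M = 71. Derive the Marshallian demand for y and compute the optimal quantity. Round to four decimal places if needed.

Numerically y/x = 2.934058, so x* = 71/(13.2 + 4.6·2.934058) = 2.6595 and y* = 2.934058·2.6595 = 7.8032.

y* = 7.8032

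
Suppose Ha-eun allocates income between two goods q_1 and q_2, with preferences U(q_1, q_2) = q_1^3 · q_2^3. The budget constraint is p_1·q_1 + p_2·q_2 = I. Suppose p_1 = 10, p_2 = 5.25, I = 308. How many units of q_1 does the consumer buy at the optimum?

Tangency: MRS = q_2/q_1 = p_1/p_2.
Rearranging, p_2·q_2 = p_1·q_1. Substituting into the budget gives p_1·q_1·(1 + 1) = I.
Demand: q_1*(p_1,p_2,I) = 0.5·I/p_1 and q_2* = 0.5·I/p_2.
At p_1=10, p_2=5.25, I=308: q_1* = 0.5·308/10 = 15.4.

q_1* = 15.4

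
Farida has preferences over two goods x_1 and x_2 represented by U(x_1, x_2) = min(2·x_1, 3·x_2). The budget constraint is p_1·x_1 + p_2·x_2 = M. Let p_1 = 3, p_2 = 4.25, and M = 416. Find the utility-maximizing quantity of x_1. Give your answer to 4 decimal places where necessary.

x_1* = 71.3143

Leontief preferences: the optimum is at the kink where x_1/3 = x_2/2, i.e. x_2 = (2/3)·x_1.
Budget: p_1·x_1 + p_2·(2/3)·x_1 = M, so (3·p_1 + 2·p_2)·x_1 = 3·M.
Demand: x_1*(p_1,p_2,M) = 3·M/(3·p_1 + 2·p_2), x_2* = 2·M/(3·p_1 + 2·p_2).
Here 3·3 + 2·4.25 = 17.5, giving x_1* = 71.3143.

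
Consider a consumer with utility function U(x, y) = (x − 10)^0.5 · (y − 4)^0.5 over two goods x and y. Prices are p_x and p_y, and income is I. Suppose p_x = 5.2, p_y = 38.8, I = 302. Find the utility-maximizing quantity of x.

Let x' = x−10, y' = y−4. MRS = y'/x' = p_x/p_y.
After buying the subsistence bundle (10, 4), a share 0.5 of the remaining income goes to x: x* = 10 + 0.5·(I − 10p_x − 4p_y)/p_x.
Discretionary income = 302 − 10·5.2 − 4·38.8 = 94.8; x* = 10 + 0.5·94.8/5.2 = 19.1154.

x* = 19.1154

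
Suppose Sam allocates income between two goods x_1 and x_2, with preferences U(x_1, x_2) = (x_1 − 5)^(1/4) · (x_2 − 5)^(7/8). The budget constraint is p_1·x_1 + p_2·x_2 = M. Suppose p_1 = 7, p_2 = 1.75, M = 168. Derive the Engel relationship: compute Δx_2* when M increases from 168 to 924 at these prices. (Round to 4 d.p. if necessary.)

MRS = (2/7)·(x_2−5)/(x_1−5). Tangency with p_1/p_2 gives x_2−5 = (7/2)·(p_1/p_2)·(x_1−5).
After buying the subsistence bundle (5, 5), a share 2/9 of the remaining income goes to x_1: x_1* = 5 + 2/9·(M − 5p_1 − 5p_2)/p_1.
Discretionary income = 168 − 5·7 − 5·1.75 = 124.25; x_2* = 5 + 7/9·124.25/1.75 = 60.2222.
At M' = 924: x_2* = 396.2222. Change: 396.2222 − 60.2222 = 336.

Δx_2* = 336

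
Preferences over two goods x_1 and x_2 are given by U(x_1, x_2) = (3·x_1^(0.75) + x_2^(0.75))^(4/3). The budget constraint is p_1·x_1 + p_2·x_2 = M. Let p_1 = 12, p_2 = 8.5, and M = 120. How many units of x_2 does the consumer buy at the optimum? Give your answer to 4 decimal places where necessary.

From the CES first-order condition, 3·(x_2/x_1)^(0.25) = p_1/p_2.
Solve for the ratio: x_2/x_1 = [(1/3)·p_1/p_2]^(4).
Substitute x_2 = (x_2/x_1)·x_1 into the budget: x_1* = M/(p_1 + p_2·(x_2/x_1)).
Numerically x_2/x_1 = 0.049042, so x_1* = 120/(12 + 8.5·0.049042) = 9.6643 and x_2* = 0.049042·9.6643 = 0.474.

x_2* = 0.474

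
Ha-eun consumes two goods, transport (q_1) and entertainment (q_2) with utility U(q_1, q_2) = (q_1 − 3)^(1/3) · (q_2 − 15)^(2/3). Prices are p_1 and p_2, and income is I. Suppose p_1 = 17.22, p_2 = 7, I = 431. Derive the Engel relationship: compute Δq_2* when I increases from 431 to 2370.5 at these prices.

Δq_2* = 184.7143

Discretionary income = 431 − 3·17.22 − 15·7 = 274.34; q_2* = 15 + 2/3·274.34/7 = 41.1276.
At I' = 2370.5: q_2* = 225.8419. Change: 225.8419 − 41.1276 = 184.7143.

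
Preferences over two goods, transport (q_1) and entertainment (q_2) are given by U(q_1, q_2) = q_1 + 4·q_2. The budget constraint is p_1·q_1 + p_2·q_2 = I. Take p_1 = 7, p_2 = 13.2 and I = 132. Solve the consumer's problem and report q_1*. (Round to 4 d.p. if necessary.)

Linear utility — the consumer picks whichever good has higher MU/price: 1/7 = 0.1429 vs 4/13.2 = 0.303.
q_2 gives more utility per dollar, so spend all income on q_2: q_2* = I/p_2, q_1* = 0.
Numerically: q_1* = 0, q_2* = 10.

q_1* = 0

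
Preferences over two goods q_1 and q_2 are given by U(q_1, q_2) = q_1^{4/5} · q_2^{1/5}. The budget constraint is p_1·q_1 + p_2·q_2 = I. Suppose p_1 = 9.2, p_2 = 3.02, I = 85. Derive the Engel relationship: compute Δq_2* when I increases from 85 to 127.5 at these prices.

Tangency: MRS = 4·q_2/q_1 = p_1/p_2.
So 0.8·p_2·q_2 = 0.2·p_1·q_1; combined with the budget, a share 0.8 of income goes to q_1.
Demand: q_1*(p_1,p_2,I) = 0.8·I/p_1 and q_2* = 0.2·I/p_2.
At p_1=9.2, p_2=3.02, I=85: q_2* = 0.2·85/3.02 = 5.6291.
At I' = 127.5: q_2* = 8.4437. Change: 8.4437 − 5.6291 = 2.8146.

Δq_2* = 2.8146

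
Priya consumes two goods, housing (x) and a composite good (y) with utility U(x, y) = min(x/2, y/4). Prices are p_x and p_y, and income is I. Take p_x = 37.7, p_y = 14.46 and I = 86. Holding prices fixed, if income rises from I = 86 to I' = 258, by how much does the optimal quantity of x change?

Demand: x*(p_x,p_y,I) = 2·I/(2·p_x + 4·p_y), y* = 4·I/(2·p_x + 4·p_y).
Here 2·37.7 + 4·14.46 = 133.24, giving x* = 1.2909.
At I' = 258: x* = 3.8727. Change: 3.8727 − 1.2909 = 2.5818.

Δx* = 2.5818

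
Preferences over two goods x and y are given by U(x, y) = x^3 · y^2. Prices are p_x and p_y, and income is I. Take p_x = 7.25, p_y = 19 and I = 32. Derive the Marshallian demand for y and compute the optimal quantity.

The MRS is (3/2)·y/x. Set MRS = p_x/p_y.
Rearranging, p_y·y = (2/3)·p_x·x. Substituting into the budget gives p_x·x·(1 + (2/3)) = I.
Demand: x*(p_x,p_y,I) = 0.6·I/p_x and y* = 0.4·I/p_y.
At p_x=7.25, p_y=19, I=32: y* = 0.4·32/19 = 0.6737.

y* = 0.6737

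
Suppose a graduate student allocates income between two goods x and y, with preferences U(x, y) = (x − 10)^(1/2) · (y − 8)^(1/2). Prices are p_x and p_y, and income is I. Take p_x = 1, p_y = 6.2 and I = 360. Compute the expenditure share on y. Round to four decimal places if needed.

Substituting into the budget: x* = 10 + 0.5·(I − 10·p_x − 8·p_y)/p_x, and y* = 8 + 0.5·(…)/p_y.
Discretionary income = 360 − 10·1 − 8·6.2 = 300.4; x* = 10 + 0.5·300.4/1 = 160.2; y* = 8 + 0.5·300.4/6.2 = 32.2258.
Expenditure on y: 6.2·32.2258 = 199.8; share = 0.555.

share on y = 0.555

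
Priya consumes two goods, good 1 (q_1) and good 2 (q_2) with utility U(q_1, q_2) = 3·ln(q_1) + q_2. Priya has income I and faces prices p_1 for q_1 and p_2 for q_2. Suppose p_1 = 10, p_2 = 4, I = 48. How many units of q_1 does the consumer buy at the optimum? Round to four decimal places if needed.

Set MRS = p_1/p_2: (3/q_1)/1 = p_1/p_2.
So q_1*(p_1,p_2) = 3·p_2/p_1, independent of income; and q_2* = (I − 3·p_2)/p_2.
At the given prices: q_1* = 3·4/10 = 1.2.

q_1* = 1.2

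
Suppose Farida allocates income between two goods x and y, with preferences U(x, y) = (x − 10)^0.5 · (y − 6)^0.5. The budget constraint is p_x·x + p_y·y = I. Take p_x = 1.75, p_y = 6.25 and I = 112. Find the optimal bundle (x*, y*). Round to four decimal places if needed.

This is Cobb-Douglas in (x−10, y−6): tangency gives 0.5·p_y·(y−6) = 0.5·p_x·(x−10).
After buying the subsistence bundle (10, 6), a share 0.5 of the remaining income goes to x: x* = 10 + 0.5·(I − 10p_x − 6p_y)/p_x.
Discretionary income = 112 − 10·1.75 − 6·6.25 = 57; x* = 10 + 0.5·57/1.75 = 26.2857; y* = 6 + 0.5·57/6.25 = 10.56.

x* = 26.2857, y* = 10.56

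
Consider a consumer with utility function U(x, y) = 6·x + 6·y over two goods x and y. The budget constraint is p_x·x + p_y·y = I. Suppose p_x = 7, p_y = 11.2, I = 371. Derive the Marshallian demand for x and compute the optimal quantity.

x* = 53

x gives more utility per dollar, so spend all income on x: x* = I/p_x, y* = 0.
Numerically: x* = 53, y* = 0.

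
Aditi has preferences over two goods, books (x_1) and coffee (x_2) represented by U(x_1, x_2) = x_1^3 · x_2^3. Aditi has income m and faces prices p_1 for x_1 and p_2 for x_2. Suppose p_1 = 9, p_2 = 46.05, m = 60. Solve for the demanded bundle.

x_1* = 3.3333, x_2* = 0.6515

The MRS is x_2/x_1. Set MRS = p_1/p_2.
So 3·p_2·x_2 = 3·p_1·x_1; combined with the budget, a share 0.5 of income goes to x_1.
Demand: x_1*(p_1,p_2,m) = 0.5·m/p_1 and x_2* = 0.5·m/p_2.
At p_1=9, p_2=46.05, m=60: x_1* = 0.5·60/9 = 3.3333, x_2* = 0.6515.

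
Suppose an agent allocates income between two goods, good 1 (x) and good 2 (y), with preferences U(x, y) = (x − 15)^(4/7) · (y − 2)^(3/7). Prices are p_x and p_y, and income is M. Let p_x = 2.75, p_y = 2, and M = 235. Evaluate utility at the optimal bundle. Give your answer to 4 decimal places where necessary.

After buying the subsistence bundle (15, 2), a share 4/7 of the remaining income goes to x: x* = 15 + 4/7·(M − 15p_x − 2p_y)/p_x.
Discretionary income = 235 − 15·2.75 − 2·2 = 189.75; x* = 15 + 4/7·189.75/2.75 = 54.4286; y* = 2 + 3/7·189.75/2 = 42.6607.
Utility at the optimum: U(54.4286, 42.6607) = 39.952.

V = 39.952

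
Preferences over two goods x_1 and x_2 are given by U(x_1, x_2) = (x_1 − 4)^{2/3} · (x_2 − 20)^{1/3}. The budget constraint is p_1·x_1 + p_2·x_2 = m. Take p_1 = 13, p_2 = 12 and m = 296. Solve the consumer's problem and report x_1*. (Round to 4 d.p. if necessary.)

Discretionary income = 296 − 4·13 − 20·12 = 4; x_1* = 4 + 2/3·4/13 = 4.2051.

x_1* = 4.2051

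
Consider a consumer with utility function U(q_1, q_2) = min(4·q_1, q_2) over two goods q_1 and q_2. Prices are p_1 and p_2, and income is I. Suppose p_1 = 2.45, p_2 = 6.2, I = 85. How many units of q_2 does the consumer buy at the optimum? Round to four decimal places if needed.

q_2* = 12.4771

Leontief preferences: the optimum is at the kink where q_1/1 = q_2/4, i.e. q_2 = 4·q_1.
Budget: p_1·q_1 + p_2·4·q_1 = I, so (p_1 + 4·p_2)·q_1 = I.
Demand: q_1*(p_1,p_2,I) = I/(p_1 + 4·p_2), q_2* = 4·I/(p_1 + 4·p_2).
Here 2.45 + 4·6.2 = 27.25, giving q_2* = 12.4771.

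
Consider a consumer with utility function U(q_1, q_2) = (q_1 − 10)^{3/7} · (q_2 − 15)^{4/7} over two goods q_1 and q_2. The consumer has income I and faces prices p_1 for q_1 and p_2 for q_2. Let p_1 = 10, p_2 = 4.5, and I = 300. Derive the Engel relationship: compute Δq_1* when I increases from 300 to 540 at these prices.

Δq_1* = 10.2857

Substituting into the budget: q_1* = 10 + 3/7·(I − 10·p_1 − 15·p_2)/p_1, and q_2* = 15 + 4/7·(…)/p_2.
Discretionary income = 300 − 10·10 − 15·4.5 = 132.5; q_1* = 10 + 3/7·132.5/10 = 15.6786.
At I' = 540: q_1* = 25.9643. Change: 25.9643 − 15.6786 = 10.2857.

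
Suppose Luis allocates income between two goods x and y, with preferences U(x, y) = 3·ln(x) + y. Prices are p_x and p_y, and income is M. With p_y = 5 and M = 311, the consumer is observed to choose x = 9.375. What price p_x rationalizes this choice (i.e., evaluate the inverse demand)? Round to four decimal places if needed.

p_x = 1.6

Set MRS = p_x/p_y: (3/x)/1 = p_x/p_y.
So x*(p_x,p_y) = 3·p_y/p_x, independent of income; and y* = (M − 3·p_y)/p_y.
Set x* = 9.375 in the demand function and solve for p_x: p_x = 1.6.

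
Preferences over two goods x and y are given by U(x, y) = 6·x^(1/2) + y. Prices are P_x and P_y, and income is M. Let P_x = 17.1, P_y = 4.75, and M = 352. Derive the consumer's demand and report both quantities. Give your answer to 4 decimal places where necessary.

x* = 0.6944, y* = 71.6053

Solve: √x = 3·P_y/P_x, so x*(P_x,P_y) = (3·P_y/P_x)², and y* = (M − P_x·x*)/P_y.
Plugging in: x* = (3·4.75/17.1)² = 0.6944, y* = 71.6053.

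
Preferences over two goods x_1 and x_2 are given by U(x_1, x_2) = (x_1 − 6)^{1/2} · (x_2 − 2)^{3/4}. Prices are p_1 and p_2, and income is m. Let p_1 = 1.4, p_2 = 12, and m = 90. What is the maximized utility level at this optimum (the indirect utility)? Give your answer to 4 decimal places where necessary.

MRS = (2/3)·(x_2−2)/(x_1−6). Tangency with p_1/p_2 gives x_2−2 = (3/2)·(p_1/p_2)·(x_1−6).
After buying the subsistence bundle (6, 2), a share 0.4 of the remaining income goes to x_1: x_1* = 6 + 0.4·(m − 6p_1 − 2p_2)/p_1.
Discretionary income = 90 − 6·1.4 − 2·12 = 57.6; x_1* = 6 + 0.4·57.6/1.4 = 22.4571; x_2* = 2 + 0.6·57.6/12 = 4.88.
Utility at the optimum: U(22.4571, 4.88) = 8.9685.

V = 8.9685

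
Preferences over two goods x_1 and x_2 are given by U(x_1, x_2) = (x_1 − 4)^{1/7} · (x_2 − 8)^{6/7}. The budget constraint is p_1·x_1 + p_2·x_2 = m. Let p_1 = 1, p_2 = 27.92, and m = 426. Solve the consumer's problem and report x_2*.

After buying the subsistence bundle (4, 8), a share 1/7 of the remaining income goes to x_1: x_1* = 4 + 1/7·(m − 4p_1 − 8p_2)/p_1.
Discretionary income = 426 − 4·1 − 8·27.92 = 198.64; x_2* = 8 + 6/7·198.64/27.92 = 14.0982.

x_2* = 14.0982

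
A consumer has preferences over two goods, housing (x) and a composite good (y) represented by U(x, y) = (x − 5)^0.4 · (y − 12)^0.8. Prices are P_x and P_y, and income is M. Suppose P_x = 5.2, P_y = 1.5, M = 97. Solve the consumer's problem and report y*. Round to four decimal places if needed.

After buying the subsistence bundle (5, 12), a share 1/3 of the remaining income goes to x: x* = 5 + 1/3·(M − 5P_x − 12P_y)/P_x.
Discretionary income = 97 − 5·5.2 − 12·1.5 = 53; y* = 12 + 2/3·53/1.5 = 35.5556.

y* = 35.5556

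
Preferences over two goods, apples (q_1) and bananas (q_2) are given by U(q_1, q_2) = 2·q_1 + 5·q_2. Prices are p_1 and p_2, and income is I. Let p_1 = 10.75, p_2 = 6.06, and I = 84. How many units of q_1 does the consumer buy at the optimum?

q_1* = 0

Perfect substitutes: compare marginal utility per dollar. 2/p_1 vs 5/p_2 → 0.186 vs 0.8251.
q_2 gives more utility per dollar, so spend all income on q_2: q_2* = I/p_2, q_1* = 0.
Numerically: q_1* = 0, q_2* = 13.8614.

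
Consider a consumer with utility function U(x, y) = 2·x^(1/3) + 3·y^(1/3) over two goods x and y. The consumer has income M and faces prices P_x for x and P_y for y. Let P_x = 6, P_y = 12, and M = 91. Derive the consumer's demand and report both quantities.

Substitute y = (y/x)·x into the budget: x* = M/(P_x + P_y·(y/x)).
Numerically y/x = 0.649519, so x* = 91/(6 + 12·0.649519) = 6.597 and y* = 0.649519·6.597 = 4.2849.

x* = 6.597, y* = 4.2849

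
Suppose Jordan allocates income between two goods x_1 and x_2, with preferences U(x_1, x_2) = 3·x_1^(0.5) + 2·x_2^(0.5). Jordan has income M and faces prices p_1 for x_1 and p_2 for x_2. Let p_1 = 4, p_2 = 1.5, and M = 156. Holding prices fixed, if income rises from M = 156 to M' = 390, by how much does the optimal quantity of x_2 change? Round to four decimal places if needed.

MRS = MU_x_1/MU_x_2 = (3/2)·(x_2/x_1)^(0.5). Set equal to p_1/p_2.
Hence x_2/x_1 = ((2/3)·p_1/p_2)^(1/(0.5)), i.e. raised to the 2 power.
Substitute x_2 = (x_2/x_1)·x_1 into the budget: x_1* = M/(p_1 + p_2·(x_2/x_1)).
Numerically x_2/x_1 = 3.160494, so x_1* = 156/(4 + 1.5·3.160494) = 17.8475 and x_2* = 3.160494·17.8475 = 56.4068.
At M' = 390: x_2* = 141.0169. Change: 141.0169 − 56.4068 = 84.6102.

Δx_2* = 84.6102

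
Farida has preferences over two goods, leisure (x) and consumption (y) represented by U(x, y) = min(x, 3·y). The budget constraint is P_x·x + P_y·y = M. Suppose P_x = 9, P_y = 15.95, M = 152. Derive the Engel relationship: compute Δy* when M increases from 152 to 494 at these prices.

Δy* = 7.9627

Demand: x*(P_x,P_y,M) = 3·M/(3·P_x + P_y), y* = M/(3·P_x + P_y).
Here 3·9 + 15.95 = 42.95, giving y* = 3.539.
At M' = 494: y* = 11.5017. Change: 11.5017 − 3.539 = 7.9627.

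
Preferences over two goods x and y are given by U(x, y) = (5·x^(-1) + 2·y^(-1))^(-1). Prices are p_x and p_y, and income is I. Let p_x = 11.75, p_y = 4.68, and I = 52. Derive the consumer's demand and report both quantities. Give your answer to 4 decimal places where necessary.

x* = 3.163, y* = 3.1698

With the ratio pinned down, the budget gives x* = I/(p_x + p_y·(y/x)) and y* = (y/x)·x*.
Numerically y/x = 1.002134, so x* = 52/(11.75 + 4.68·1.002134) = 3.163 and y* = 1.002134·3.163 = 3.1698.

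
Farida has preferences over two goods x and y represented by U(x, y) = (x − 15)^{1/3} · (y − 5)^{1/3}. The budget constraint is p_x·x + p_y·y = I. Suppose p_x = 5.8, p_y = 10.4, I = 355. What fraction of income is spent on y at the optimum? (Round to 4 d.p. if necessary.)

share on y = 0.4507

This is Cobb-Douglas in (x−15, y−5): tangency gives 1/3·p_y·(y−5) = 1/3·p_x·(x−15).
After buying the subsistence bundle (15, 5), a share 0.5 of the remaining income goes to x: x* = 15 + 0.5·(I − 15p_x − 5p_y)/p_x.
Discretionary income = 355 − 15·5.8 − 5·10.4 = 216; x* = 15 + 0.5·216/5.8 = 33.6207; y* = 5 + 0.5·216/10.4 = 15.3846.
Expenditure on y: 10.4·15.3846 = 160; share = 0.4507.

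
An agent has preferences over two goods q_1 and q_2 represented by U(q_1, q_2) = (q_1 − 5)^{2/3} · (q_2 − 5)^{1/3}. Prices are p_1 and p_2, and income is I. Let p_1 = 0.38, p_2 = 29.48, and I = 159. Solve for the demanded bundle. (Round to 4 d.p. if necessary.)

q_1* = 22.0175, q_2* = 5.1097

This is Cobb-Douglas in (q_1−5, q_2−5): tangency gives 2/3·p_2·(q_2−5) = 1/3·p_1·(q_1−5).
Substituting into the budget: q_1* = 5 + 2/3·(I − 5·p_1 − 5·p_2)/p_1, and q_2* = 5 + 1/3·(…)/p_2.
Discretionary income = 159 − 5·0.38 − 5·29.48 = 9.7; q_1* = 5 + 2/3·9.7/0.38 = 22.0175; q_2* = 5 + 1/3·9.7/29.48 = 5.1097.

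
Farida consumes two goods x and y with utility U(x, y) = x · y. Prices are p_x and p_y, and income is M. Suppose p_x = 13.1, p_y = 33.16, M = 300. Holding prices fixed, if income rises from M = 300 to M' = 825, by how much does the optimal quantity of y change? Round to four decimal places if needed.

Tangency: MRS = y/x = p_x/p_y.
So p_y·y = p_x·x; combined with the budget, a share 0.5 of income goes to x.
Demand: x*(p_x,p_y,M) = 0.5·M/p_x and y* = 0.5·M/p_y.
At p_x=13.1, p_y=33.16, M=300: y* = 0.5·300/33.16 = 4.5235.
At M' = 825: y* = 12.4397. Change: 12.4397 − 4.5235 = 7.9162.

Δy* = 7.9162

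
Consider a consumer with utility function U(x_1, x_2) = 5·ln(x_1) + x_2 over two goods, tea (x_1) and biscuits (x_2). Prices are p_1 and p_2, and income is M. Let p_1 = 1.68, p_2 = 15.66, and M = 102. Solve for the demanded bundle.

Set MRS = p_1/p_2: (5/x_1)/1 = p_1/p_2.
So x_1*(p_1,p_2) = 5·p_2/p_1, independent of income; and x_2* = (M − 5·p_2)/p_2.
At the given prices: x_1* = 5·15.66/1.68 = 46.6071, and x_2* = 1.5134.

x_1* = 46.6071, x_2* = 1.5134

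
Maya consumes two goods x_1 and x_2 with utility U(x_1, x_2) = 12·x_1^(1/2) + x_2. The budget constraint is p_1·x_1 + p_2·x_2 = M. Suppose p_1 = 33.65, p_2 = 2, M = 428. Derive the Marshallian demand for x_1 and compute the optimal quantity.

Utility is quasi-linear in x_2; the FOC for x_1 is 6/√x_1 = p_1/p_2.
Solve: √x_1 = 6·p_2/p_1, so x_1*(p_1,p_2) = (6·p_2/p_1)², and x_2* = (M − p_1·x_1*)/p_2.
Plugging in: x_1* = (6·2/33.65)² = 0.1272.

x_1* = 0.1272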